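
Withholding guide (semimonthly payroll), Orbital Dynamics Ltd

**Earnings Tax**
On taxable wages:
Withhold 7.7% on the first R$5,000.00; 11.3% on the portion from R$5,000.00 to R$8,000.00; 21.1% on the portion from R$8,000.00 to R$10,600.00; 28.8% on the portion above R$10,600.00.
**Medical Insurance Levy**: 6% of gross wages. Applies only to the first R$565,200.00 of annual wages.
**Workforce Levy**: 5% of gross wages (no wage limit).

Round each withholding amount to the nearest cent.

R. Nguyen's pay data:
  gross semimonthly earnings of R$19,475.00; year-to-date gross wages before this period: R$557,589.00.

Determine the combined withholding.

R$5,259.01

Earnings Tax: taxable = R$19,475.00
  R$1,272.60 + 28.8% × (R$19,475.00 − R$10,600.00) = R$1,272.60 + 28.8% × R$8,875.00 = R$3,828.60
Medical Insurance Levy: cap R$565,200.00 − YTD R$557,589.00 = R$7,611.00 subject; 6% × R$7,611.00 = R$456.66
Workforce Levy: 5% × R$19,475.00 = R$973.75
Total: R$3,828.60 + R$456.66 + R$973.75 = R$5,259.01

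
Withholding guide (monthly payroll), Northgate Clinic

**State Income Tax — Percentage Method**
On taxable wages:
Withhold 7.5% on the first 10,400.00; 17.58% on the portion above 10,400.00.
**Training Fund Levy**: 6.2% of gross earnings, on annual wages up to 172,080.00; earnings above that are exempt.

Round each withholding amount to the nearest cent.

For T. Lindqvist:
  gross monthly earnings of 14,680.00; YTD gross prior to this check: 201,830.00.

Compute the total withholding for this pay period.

1,532.42

State Income Tax: taxable = 14,680.00
  780.00 + 17.58% × (14,680.00 − 10,400.00) = 780.00 + 17.58% × 4,280.00 = 1,532.42
Training Fund Levy: YTD 201,830.00 ≥ cap 172,080.00 → 0.00
Total: 1,532.42 + 0.00 = 1,532.42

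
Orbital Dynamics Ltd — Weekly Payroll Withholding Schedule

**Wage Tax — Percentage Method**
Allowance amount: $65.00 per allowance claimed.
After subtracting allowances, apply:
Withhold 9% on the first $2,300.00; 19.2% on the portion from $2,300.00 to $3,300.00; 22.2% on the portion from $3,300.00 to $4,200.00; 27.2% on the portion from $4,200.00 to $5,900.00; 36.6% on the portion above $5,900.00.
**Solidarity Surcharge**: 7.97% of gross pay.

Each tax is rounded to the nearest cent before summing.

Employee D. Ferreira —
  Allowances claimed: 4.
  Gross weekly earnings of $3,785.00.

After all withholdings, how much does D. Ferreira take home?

Wage Tax: taxable = $3,785.00 − 4×$65.00 = $3,525.00
  $399.00 + 22.2% × ($3,525.00 − $3,300.00) = $399.00 + 22.2% × $225.00 = $448.95
Solidarity Surcharge: 7.97% × $3,785.00 = $301.66
Total withheld: $448.95 + $301.66 = $750.61
Net pay: $3,785.00 − $750.61 = $3,034.39

$3,034.39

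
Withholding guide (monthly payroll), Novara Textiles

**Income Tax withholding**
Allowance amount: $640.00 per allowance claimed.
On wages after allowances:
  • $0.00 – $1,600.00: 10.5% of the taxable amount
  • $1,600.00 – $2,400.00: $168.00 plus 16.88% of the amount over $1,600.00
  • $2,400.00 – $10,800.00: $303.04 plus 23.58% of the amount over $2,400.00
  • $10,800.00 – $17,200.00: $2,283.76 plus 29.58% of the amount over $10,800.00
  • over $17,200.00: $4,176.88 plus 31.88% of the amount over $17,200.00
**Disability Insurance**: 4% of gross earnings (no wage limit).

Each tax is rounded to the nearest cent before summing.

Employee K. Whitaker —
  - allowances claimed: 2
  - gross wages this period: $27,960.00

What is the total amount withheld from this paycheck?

Income Tax: taxable = $27,960.00 − 2×$640.00 = $26,680.00
  $4,176.88 + 31.88% × ($26,680.00 − $17,200.00) = $4,176.88 + 31.88% × $9,480.00 = $7,199.10
Disability Insurance: 4% × $27,960.00 = $1,118.40
Total: $7,199.10 + $1,118.40 = $8,317.50

$8,317.50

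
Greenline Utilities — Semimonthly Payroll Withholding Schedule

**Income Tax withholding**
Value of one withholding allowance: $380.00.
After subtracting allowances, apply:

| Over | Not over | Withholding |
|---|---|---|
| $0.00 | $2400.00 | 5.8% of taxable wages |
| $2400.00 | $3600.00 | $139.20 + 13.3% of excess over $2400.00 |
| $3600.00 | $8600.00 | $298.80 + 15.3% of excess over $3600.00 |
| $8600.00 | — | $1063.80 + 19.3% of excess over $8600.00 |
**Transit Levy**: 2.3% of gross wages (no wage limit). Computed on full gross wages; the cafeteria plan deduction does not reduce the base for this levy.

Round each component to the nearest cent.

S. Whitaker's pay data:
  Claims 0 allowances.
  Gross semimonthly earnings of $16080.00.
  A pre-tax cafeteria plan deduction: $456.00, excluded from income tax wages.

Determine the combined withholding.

$2789.27

Income Tax: taxable = $16080.00 − $456.00 = $15624.00
  $1063.80 + 19.3% × ($15624.00 − $8600.00) = $1063.80 + 19.3% × $7024.00 = $2419.43
Transit Levy: 2.3% × $16080.00 = $369.84
Total: $2419.43 + $369.84 = $2789.27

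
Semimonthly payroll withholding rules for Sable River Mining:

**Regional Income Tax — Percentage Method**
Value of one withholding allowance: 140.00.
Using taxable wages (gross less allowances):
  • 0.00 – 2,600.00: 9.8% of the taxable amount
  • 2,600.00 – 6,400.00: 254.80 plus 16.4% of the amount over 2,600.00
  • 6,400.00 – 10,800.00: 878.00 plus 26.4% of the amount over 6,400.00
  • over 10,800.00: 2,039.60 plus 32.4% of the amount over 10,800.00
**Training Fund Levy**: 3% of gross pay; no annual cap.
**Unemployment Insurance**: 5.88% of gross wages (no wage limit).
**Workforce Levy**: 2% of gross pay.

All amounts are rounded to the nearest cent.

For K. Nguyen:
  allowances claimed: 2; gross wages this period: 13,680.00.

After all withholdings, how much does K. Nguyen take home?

Regional Income Tax: taxable = 13,680.00 − 2×140.00 = 13,400.00
  2,039.60 + 32.4% × (13,400.00 − 10,800.00) = 2,039.60 + 32.4% × 2,600.00 = 2,882.00
Training Fund Levy: 3% × 13,680.00 = 410.40
Unemployment Insurance: 5.88% × 13,680.00 = 804.38
Workforce Levy: 2% × 13,680.00 = 273.60
Total withheld: 2,882.00 + 410.40 + 804.38 + 273.60 = 4,370.38
Net pay: 13,680.00 − 4,370.38 = 9,309.62

9,309.62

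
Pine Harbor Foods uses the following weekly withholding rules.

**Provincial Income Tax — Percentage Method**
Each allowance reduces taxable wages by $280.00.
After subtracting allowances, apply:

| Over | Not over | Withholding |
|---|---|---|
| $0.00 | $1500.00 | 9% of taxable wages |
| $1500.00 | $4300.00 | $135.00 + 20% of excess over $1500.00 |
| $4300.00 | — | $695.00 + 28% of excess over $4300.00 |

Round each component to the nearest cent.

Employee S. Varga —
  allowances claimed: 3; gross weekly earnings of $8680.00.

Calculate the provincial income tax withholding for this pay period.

Provincial Income Tax: taxable = $8680.00 − 3×$280.00 = $7840.00
  $695.00 + 28% × ($7840.00 − $4300.00) = $695.00 + 28% × $3540.00 = $1686.20

$1686.20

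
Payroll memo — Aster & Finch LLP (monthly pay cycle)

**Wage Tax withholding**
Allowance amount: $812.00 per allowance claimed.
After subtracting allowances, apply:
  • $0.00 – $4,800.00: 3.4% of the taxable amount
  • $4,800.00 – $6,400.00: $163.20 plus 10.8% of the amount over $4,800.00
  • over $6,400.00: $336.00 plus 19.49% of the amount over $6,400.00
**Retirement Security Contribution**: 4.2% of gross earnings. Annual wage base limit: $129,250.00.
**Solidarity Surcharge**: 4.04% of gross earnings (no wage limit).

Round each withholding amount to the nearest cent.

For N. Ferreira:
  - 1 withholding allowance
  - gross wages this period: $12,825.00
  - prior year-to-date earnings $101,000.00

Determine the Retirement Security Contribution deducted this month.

Retirement Security Contribution: 4.2% × $12,825.00 = $538.65

$538.65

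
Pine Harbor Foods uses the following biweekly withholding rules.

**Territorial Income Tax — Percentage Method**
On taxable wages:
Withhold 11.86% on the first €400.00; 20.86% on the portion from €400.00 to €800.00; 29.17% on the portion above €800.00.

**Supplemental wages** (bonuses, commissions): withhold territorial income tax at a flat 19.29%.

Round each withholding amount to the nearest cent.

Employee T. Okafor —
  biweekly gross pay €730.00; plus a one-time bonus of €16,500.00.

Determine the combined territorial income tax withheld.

Territorial Income Tax: taxable = €730.00
  €47.44 + 20.86% × (€730.00 − €400.00) = €47.44 + 20.86% × €330.00 = €116.28
Supplemental (19.29% flat on bonus): 19.29% × €16,500.00 = €3,182.85
Total territorial income tax: €116.28 + €3,182.85 = €3,299.13

€3,299.13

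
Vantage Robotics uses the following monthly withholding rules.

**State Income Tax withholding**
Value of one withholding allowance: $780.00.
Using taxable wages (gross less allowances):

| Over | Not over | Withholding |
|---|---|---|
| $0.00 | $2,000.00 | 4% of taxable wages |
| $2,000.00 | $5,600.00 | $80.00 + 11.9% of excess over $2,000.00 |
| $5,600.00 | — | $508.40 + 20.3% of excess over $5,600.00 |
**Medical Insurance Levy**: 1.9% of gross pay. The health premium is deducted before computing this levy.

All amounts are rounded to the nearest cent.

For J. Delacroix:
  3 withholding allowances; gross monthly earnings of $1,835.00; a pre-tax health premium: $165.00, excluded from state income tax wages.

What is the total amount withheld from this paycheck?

$31.73

State Income Tax: taxable = $1,835.00 − $165.00 − 3×$780.00 = $-670.00
  Taxable ≤ 0 → $0.00
Medical Insurance Levy: 1.9% × $1,670.00 = $31.73
Total: $0.00 + $31.73 = $31.73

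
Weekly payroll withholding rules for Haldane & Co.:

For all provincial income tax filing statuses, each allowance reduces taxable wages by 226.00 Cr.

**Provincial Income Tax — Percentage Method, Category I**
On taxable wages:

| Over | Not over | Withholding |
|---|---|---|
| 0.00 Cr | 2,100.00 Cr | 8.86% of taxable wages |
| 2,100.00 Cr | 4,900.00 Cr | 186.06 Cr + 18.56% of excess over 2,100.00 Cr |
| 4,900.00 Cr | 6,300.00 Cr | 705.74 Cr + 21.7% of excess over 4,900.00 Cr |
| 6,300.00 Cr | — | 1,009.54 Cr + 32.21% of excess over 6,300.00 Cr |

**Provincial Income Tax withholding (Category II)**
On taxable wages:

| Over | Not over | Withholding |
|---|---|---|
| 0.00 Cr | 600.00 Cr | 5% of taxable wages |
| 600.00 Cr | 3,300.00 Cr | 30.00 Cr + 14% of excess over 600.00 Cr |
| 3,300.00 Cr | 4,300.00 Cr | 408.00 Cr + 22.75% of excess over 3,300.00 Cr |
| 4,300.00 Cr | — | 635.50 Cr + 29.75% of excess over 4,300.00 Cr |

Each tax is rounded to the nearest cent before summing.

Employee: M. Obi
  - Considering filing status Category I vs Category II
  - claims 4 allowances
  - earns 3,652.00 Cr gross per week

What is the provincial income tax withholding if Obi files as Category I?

Provincial Income Tax (Category I): taxable = 3,652.00 Cr − 4×226.00 Cr = 2,748.00 Cr
  186.06 Cr + 18.56% × (2,748.00 Cr − 2,100.00 Cr) = 186.06 Cr + 18.56% × 648.00 Cr = 306.33 Cr

306.33 Cr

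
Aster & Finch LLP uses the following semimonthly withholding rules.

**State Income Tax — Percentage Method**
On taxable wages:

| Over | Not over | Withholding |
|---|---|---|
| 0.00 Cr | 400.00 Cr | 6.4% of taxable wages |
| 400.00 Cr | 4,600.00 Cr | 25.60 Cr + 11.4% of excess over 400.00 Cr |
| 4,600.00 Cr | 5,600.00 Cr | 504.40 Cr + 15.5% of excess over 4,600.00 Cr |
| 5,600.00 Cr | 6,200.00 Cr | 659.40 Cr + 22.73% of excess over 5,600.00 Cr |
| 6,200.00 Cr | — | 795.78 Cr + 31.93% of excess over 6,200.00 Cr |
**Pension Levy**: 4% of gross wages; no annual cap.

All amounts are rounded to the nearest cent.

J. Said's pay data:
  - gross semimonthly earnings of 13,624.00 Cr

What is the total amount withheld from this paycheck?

3,711.22 Cr

State Income Tax: taxable = 13,624.00 Cr
  795.78 Cr + 31.93% × (13,624.00 Cr − 6,200.00 Cr) = 795.78 Cr + 31.93% × 7,424.00 Cr = 3,166.26 Cr
Pension Levy: 4% × 13,624.00 Cr = 544.96 Cr
Total: 3,166.26 Cr + 544.96 Cr = 3,711.22 Cr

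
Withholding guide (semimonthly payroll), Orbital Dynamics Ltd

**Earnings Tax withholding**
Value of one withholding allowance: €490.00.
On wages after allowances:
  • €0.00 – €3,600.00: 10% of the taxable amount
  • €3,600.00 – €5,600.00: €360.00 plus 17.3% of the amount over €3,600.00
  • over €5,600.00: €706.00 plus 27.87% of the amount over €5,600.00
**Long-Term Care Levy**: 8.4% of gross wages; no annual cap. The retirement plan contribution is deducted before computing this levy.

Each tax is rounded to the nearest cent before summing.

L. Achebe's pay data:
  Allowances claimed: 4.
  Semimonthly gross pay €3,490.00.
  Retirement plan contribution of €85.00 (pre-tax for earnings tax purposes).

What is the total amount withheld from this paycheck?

€430.52

Earnings Tax: taxable = €3,490.00 − €85.00 − 4×€490.00 = €1,445.00
  10% × €1,445.00 = €144.50
Long-Term Care Levy: 8.4% × €3,405.00 = €286.02
Total: €144.50 + €286.02 = €430.52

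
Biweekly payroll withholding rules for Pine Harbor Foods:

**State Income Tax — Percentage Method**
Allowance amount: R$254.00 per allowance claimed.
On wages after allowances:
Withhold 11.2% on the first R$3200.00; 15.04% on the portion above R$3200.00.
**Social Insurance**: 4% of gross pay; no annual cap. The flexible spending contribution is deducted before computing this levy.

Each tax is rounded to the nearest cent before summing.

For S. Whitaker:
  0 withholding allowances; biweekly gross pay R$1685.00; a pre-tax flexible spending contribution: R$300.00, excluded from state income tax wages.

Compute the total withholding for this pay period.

State Income Tax: taxable = R$1685.00 − R$300.00 = R$1385.00
  11.2% × R$1385.00 = R$155.12
Social Insurance: 4% × R$1385.00 = R$55.40
Total: R$155.12 + R$55.40 = R$210.52

R$210.52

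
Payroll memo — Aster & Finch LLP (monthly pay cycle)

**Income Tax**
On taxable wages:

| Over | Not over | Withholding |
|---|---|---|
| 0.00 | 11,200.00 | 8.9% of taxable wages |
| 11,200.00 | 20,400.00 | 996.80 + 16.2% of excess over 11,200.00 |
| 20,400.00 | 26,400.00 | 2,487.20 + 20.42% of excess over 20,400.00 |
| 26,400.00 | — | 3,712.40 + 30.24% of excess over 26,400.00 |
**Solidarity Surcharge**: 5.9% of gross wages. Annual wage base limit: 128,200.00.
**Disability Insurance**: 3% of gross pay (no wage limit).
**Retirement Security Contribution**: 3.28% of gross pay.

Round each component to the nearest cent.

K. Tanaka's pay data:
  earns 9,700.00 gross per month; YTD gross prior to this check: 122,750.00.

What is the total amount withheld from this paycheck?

Income Tax: taxable = 9,700.00
  8.9% × 9,700.00 = 863.30
Solidarity Surcharge: cap 128,200.00 − YTD 122,750.00 = 5,450.00 subject; 5.9% × 5,450.00 = 321.55
Disability Insurance: 3% × 9,700.00 = 291.00
Retirement Security Contribution: 3.28% × 9,700.00 = 318.16
Total: 863.30 + 321.55 + 291.00 + 318.16 = 1,794.01

1,794.01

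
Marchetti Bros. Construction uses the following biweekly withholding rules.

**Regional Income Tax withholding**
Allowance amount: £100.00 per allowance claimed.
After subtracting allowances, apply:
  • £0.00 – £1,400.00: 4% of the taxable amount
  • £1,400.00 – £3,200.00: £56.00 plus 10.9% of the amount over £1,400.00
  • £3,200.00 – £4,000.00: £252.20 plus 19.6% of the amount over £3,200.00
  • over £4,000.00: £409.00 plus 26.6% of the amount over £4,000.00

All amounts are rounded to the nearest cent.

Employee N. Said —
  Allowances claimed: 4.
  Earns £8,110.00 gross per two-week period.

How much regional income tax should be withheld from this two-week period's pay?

£1,395.86

Regional Income Tax: taxable = £8,110.00 − 4×£100.00 = £7,710.00
  £409.00 + 26.6% × (£7,710.00 − £4,000.00) = £409.00 + 26.6% × £3,710.00 = £1,395.86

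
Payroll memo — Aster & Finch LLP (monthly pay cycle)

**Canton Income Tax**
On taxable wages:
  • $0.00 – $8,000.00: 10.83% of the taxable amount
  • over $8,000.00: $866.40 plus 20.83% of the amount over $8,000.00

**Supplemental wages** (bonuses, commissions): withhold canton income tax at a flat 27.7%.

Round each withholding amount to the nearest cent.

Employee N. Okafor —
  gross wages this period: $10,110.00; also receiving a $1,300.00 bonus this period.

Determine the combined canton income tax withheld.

$1,666.01

Canton Income Tax: taxable = $10,110.00
  $866.40 + 20.83% × ($10,110.00 − $8,000.00) = $866.40 + 20.83% × $2,110.00 = $1,305.91
Supplemental (27.7% flat on bonus): 27.7% × $1,300.00 = $360.10
Total canton income tax: $1,305.91 + $360.10 = $1,666.01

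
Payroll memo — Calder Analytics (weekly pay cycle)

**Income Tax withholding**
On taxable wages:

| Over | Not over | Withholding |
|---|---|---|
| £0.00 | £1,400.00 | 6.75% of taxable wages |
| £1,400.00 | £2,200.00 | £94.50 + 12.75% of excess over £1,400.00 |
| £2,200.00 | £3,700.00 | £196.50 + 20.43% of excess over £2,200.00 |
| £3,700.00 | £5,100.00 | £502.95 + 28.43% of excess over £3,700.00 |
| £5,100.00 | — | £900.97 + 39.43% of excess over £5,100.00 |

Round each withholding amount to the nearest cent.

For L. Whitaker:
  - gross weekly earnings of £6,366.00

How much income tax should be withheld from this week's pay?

£1,400.15

Income Tax: taxable = £6,366.00
  £900.97 + 39.43% × (£6,366.00 − £5,100.00) = £900.97 + 39.43% × £1,266.00 = £1,400.15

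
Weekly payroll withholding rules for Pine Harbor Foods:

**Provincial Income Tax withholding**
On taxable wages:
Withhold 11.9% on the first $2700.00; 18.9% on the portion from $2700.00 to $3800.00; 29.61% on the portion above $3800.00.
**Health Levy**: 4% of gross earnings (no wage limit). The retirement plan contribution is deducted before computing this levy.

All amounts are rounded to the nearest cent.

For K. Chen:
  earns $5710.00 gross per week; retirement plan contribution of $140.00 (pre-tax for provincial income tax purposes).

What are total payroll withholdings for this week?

$1276.10

Provincial Income Tax: taxable = $5710.00 − $140.00 = $5570.00
  $529.20 + 29.61% × ($5570.00 − $3800.00) = $529.20 + 29.61% × $1770.00 = $1053.30
Health Levy: 4% × $5570.00 = $222.80
Total: $1053.30 + $222.80 = $1276.10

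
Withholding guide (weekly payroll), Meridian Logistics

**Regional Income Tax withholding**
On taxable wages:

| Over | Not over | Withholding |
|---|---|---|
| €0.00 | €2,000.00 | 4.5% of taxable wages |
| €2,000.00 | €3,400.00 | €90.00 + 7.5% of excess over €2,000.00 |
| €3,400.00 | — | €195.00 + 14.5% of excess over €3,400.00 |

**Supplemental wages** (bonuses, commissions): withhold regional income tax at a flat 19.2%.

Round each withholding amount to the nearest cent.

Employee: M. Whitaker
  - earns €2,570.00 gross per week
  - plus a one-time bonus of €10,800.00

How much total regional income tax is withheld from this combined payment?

€2,206.35

Regional Income Tax: taxable = €2,570.00
  €90.00 + 7.5% × (€2,570.00 − €2,000.00) = €90.00 + 7.5% × €570.00 = €132.75
Supplemental (19.2% flat on bonus): 19.2% × €10,800.00 = €2,073.60
Total regional income tax: €132.75 + €2,073.60 = €2,206.35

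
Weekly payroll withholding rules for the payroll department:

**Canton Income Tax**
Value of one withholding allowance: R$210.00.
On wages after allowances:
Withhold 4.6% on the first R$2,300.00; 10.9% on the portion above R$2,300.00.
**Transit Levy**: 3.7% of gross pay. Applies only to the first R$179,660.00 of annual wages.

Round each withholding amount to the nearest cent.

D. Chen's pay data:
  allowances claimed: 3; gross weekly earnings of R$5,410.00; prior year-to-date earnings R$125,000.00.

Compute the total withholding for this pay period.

Canton Income Tax: taxable = R$5,410.00 − 3×R$210.00 = R$4,780.00
  R$105.80 + 10.9% × (R$4,780.00 − R$2,300.00) = R$105.80 + 10.9% × R$2,480.00 = R$376.12
Transit Levy: 3.7% × R$5,410.00 = R$200.17
Total: R$376.12 + R$200.17 = R$576.29

R$576.29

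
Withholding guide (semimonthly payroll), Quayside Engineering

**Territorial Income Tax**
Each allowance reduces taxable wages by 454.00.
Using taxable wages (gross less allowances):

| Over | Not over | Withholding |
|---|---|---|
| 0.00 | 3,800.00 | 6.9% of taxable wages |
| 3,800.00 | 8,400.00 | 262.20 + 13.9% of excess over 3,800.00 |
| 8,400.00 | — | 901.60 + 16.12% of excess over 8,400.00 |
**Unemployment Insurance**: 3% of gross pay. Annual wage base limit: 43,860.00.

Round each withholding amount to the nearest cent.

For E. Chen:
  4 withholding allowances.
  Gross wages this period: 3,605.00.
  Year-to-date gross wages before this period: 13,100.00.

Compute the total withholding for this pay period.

Territorial Income Tax: taxable = 3,605.00 − 4×454.00 = 1,789.00
  6.9% × 1,789.00 = 123.44
Unemployment Insurance: 3% × 3,605.00 = 108.15
Total: 123.44 + 108.15 = 231.59

231.59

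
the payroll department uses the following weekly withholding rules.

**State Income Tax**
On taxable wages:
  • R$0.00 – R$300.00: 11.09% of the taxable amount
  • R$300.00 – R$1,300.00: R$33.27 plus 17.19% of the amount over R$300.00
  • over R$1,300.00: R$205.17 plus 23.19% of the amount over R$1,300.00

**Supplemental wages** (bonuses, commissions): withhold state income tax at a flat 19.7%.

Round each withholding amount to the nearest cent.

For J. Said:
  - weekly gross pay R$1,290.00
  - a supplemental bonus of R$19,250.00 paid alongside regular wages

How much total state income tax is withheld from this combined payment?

R$3,995.70

State Income Tax: taxable = R$1,290.00
  R$33.27 + 17.19% × (R$1,290.00 − R$300.00) = R$33.27 + 17.19% × R$990.00 = R$203.45
Supplemental (19.7% flat on bonus): 19.7% × R$19,250.00 = R$3,792.25
Total state income tax: R$203.45 + R$3,792.25 = R$3,995.70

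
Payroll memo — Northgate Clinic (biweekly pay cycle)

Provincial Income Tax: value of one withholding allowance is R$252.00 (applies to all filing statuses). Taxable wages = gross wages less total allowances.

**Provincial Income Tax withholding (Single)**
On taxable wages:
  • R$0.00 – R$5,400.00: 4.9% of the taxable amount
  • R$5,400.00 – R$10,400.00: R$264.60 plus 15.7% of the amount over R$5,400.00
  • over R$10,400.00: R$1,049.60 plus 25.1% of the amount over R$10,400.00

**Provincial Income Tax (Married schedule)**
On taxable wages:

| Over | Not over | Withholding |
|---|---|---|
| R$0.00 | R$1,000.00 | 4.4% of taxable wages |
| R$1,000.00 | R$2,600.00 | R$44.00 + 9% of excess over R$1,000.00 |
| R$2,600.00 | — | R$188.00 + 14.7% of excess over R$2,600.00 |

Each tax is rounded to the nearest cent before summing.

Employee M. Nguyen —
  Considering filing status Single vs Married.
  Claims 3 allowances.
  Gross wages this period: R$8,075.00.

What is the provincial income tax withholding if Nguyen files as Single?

R$565.88

Provincial Income Tax (Single): taxable = R$8,075.00 − 3×R$252.00 = R$7,319.00
  R$264.60 + 15.7% × (R$7,319.00 − R$5,400.00) = R$264.60 + 15.7% × R$1,919.00 = R$565.88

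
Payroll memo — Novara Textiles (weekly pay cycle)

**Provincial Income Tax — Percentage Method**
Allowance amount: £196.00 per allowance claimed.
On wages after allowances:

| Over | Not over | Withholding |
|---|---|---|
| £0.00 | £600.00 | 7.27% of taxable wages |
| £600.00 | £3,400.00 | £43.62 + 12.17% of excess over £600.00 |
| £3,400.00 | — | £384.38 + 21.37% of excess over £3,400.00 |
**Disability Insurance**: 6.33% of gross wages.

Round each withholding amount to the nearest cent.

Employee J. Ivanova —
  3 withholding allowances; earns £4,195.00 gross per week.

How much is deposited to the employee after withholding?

£3,500.84

Provincial Income Tax: taxable = £4,195.00 − 3×£196.00 = £3,607.00
  £384.38 + 21.37% × (£3,607.00 − £3,400.00) = £384.38 + 21.37% × £207.00 = £428.62
Disability Insurance: 6.33% × £4,195.00 = £265.54
Total withheld: £428.62 + £265.54 = £694.16
Net pay: £4,195.00 − £694.16 = £3,500.84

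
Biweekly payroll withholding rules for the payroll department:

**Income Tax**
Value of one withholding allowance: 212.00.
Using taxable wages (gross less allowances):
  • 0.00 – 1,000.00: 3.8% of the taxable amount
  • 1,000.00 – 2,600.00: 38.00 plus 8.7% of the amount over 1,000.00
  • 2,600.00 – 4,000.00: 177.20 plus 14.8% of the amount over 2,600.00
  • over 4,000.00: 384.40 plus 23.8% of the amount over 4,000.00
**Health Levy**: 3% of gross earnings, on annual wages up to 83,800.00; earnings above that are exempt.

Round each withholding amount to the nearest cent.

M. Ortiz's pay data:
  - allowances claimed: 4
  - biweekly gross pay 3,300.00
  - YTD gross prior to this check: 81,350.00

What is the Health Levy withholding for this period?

Health Levy: cap 83,800.00 − YTD 81,350.00 = 2,450.00 subject; 3% × 2,450.00 = 73.50

73.50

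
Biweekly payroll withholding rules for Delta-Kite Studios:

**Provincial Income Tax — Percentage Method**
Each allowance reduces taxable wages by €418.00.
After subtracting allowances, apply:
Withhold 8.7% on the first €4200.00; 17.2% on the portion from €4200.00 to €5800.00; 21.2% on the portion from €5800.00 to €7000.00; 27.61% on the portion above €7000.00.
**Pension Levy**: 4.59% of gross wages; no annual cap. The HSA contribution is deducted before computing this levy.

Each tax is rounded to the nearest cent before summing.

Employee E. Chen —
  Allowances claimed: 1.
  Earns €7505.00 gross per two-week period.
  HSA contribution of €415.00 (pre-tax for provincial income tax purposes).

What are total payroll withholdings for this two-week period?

Provincial Income Tax: taxable = €7505.00 − €415.00 − 1×€418.00 = €6672.00
  €640.60 + 21.2% × (€6672.00 − €5800.00) = €640.60 + 21.2% × €872.00 = €825.46
Pension Levy: 4.59% × €7090.00 = €325.43
Total: €825.46 + €325.43 = €1150.89

€1150.89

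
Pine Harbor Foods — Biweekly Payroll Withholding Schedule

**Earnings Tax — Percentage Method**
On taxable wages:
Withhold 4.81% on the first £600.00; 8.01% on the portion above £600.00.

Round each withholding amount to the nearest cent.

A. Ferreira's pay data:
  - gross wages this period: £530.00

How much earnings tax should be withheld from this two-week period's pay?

£25.49

Earnings Tax: taxable = £530.00
  4.81% × £530.00 = £25.49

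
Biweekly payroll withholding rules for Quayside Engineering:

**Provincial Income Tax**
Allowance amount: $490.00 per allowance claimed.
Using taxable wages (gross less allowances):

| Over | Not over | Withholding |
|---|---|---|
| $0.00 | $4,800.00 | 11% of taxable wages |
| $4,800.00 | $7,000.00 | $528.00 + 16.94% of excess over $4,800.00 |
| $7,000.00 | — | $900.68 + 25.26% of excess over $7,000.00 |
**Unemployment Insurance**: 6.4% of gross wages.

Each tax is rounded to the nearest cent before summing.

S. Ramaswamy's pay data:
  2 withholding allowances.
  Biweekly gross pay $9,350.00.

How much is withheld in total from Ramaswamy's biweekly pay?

Provincial Income Tax: taxable = $9,350.00 − 2×$490.00 = $8,370.00
  $900.68 + 25.26% × ($8,370.00 − $7,000.00) = $900.68 + 25.26% × $1,370.00 = $1,246.74
Unemployment Insurance: 6.4% × $9,350.00 = $598.40
Total: $1,246.74 + $598.40 = $1,845.14

$1,845.14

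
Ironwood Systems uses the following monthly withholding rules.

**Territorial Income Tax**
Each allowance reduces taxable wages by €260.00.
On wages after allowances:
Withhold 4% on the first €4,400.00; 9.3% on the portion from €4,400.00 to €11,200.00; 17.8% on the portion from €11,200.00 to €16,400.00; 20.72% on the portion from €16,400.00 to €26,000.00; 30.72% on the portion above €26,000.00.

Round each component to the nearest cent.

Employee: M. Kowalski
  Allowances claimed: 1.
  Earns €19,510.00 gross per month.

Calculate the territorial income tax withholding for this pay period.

Territorial Income Tax: taxable = €19,510.00 − 1×€260.00 = €19,250.00
  €1,734.00 + 20.72% × (€19,250.00 − €16,400.00) = €1,734.00 + 20.72% × €2,850.00 = €2,324.52

€2,324.52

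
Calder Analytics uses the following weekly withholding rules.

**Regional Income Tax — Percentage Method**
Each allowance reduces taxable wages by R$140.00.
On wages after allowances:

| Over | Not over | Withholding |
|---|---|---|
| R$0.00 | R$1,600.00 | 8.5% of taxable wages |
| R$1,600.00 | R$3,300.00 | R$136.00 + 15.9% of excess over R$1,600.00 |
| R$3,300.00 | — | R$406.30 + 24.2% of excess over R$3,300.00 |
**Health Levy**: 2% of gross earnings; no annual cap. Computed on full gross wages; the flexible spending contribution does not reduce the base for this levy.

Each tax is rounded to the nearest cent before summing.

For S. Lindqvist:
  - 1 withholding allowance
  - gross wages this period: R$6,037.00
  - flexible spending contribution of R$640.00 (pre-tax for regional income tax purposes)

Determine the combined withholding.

R$1,000.63

Regional Income Tax: taxable = R$6,037.00 − R$640.00 − 1×R$140.00 = R$5,257.00
  R$406.30 + 24.2% × (R$5,257.00 − R$3,300.00) = R$406.30 + 24.2% × R$1,957.00 = R$879.89
Health Levy: 2% × R$6,037.00 = R$120.74
Total: R$879.89 + R$120.74 = R$1,000.63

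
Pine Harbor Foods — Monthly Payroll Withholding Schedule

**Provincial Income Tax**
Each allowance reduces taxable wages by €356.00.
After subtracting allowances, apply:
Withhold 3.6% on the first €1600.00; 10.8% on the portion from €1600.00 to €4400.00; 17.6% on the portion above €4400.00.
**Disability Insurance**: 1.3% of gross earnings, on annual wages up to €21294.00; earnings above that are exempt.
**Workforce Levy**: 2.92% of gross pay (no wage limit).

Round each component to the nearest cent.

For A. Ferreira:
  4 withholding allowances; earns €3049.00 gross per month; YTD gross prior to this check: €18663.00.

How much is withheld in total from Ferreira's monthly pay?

Provincial Income Tax: taxable = €3049.00 − 4×€356.00 = €1625.00
  €57.60 + 10.8% × (€1625.00 − €1600.00) = €57.60 + 10.8% × €25.00 = €60.30
Disability Insurance: cap €21294.00 − YTD €18663.00 = €2631.00 subject; 1.3% × €2631.00 = €34.20
Workforce Levy: 2.92% × €3049.00 = €89.03
Total: €60.30 + €34.20 + €89.03 = €183.53

€183.53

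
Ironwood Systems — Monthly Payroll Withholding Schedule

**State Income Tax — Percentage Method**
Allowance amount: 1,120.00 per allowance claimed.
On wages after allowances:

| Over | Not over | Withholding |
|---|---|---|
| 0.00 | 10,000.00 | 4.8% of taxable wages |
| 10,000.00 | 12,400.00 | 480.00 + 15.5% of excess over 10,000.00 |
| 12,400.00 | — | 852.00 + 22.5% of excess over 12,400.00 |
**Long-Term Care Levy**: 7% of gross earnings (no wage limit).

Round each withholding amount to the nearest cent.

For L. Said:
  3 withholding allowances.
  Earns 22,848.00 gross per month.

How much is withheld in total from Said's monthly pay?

State Income Tax: taxable = 22,848.00 − 3×1,120.00 = 19,488.00
  852.00 + 22.5% × (19,488.00 − 12,400.00) = 852.00 + 22.5% × 7,088.00 = 2,446.80
Long-Term Care Levy: 7% × 22,848.00 = 1,599.36
Total: 2,446.80 + 1,599.36 = 4,046.16

4,046.16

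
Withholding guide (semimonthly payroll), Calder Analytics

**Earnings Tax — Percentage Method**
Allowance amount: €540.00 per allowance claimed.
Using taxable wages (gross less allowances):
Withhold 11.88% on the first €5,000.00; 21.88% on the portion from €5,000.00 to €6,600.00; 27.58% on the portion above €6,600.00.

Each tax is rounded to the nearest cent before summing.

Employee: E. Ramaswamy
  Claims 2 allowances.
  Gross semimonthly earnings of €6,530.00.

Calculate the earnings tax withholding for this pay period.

Earnings Tax: taxable = €6,530.00 − 2×€540.00 = €5,450.00
  €594.00 + 21.88% × (€5,450.00 − €5,000.00) = €594.00 + 21.88% × €450.00 = €692.46

€692.46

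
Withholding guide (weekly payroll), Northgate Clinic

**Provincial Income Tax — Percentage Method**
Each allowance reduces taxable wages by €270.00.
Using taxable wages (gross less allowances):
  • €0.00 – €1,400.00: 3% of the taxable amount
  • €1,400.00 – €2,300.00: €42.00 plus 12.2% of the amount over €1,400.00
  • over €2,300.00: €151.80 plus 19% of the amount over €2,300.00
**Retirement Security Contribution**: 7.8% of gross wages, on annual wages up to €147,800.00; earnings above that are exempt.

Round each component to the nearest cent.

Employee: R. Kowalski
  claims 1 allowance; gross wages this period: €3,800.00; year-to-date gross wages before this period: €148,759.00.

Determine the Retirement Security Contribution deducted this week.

Retirement Security Contribution: YTD €148,759.00 ≥ cap €147,800.00 → €0.00

€0.00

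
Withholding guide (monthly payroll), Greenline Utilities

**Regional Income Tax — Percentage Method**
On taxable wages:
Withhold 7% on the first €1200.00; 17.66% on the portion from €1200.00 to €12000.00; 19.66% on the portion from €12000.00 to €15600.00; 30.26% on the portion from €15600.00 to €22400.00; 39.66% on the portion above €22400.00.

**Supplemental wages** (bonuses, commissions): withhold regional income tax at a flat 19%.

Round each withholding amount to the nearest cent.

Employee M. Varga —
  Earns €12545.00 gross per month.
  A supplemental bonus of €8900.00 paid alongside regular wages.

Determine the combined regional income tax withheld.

Regional Income Tax: taxable = €12545.00
  €1991.28 + 19.66% × (€12545.00 − €12000.00) = €1991.28 + 19.66% × €545.00 = €2098.43
Supplemental (19% flat on bonus): 19% × €8900.00 = €1691.00
Total regional income tax: €2098.43 + €1691.00 = €3789.43

€3789.43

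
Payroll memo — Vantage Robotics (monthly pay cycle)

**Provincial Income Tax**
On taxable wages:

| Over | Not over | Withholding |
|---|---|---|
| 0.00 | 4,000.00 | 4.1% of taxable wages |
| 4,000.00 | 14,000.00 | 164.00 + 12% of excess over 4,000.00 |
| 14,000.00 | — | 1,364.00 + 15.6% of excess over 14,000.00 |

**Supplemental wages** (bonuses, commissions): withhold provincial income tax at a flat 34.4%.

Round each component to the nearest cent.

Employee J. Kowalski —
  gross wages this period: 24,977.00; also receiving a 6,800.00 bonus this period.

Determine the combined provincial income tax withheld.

Provincial Income Tax: taxable = 24,977.00
  1,364.00 + 15.6% × (24,977.00 − 14,000.00) = 1,364.00 + 15.6% × 10,977.00 = 3,076.41
Supplemental (34.4% flat on bonus): 34.4% × 6,800.00 = 2,339.20
Total provincial income tax: 3,076.41 + 2,339.20 = 5,415.61

5,415.61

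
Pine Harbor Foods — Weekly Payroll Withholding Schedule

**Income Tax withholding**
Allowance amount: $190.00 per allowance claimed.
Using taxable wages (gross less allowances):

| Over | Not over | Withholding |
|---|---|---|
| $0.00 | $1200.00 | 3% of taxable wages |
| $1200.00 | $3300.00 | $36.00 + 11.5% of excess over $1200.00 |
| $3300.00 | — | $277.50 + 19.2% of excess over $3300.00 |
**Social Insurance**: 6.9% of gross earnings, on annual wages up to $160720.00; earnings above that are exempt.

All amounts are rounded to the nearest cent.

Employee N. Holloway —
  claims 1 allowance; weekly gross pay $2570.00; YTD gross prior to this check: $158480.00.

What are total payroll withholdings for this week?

$326.26

Income Tax: taxable = $2570.00 − 1×$190.00 = $2380.00
  $36.00 + 11.5% × ($2380.00 − $1200.00) = $36.00 + 11.5% × $1180.00 = $171.70
Social Insurance: cap $160720.00 − YTD $158480.00 = $2240.00 subject; 6.9% × $2240.00 = $154.56
Total: $171.70 + $154.56 = $326.26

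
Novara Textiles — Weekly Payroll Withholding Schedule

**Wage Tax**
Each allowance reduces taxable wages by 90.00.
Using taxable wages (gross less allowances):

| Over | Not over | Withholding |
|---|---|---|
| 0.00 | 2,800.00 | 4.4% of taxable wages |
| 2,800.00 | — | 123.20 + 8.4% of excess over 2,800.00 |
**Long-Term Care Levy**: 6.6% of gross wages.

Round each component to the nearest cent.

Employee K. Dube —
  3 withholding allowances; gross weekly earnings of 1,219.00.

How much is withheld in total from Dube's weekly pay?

Wage Tax: taxable = 1,219.00 − 3×90.00 = 949.00
  4.4% × 949.00 = 41.76
Long-Term Care Levy: 6.6% × 1,219.00 = 80.45
Total: 41.76 + 80.45 = 122.21

122.21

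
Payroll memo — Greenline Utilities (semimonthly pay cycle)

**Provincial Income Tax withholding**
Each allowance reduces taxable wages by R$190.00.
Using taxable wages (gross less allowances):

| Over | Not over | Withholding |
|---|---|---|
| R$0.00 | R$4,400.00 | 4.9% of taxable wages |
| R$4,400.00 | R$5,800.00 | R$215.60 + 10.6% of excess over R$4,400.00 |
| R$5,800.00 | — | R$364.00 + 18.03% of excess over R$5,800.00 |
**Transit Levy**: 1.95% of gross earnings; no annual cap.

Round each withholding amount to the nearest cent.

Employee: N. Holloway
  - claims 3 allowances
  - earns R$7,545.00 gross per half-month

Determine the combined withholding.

R$722.98

Provincial Income Tax: taxable = R$7,545.00 − 3×R$190.00 = R$6,975.00
  R$364.00 + 18.03% × (R$6,975.00 − R$5,800.00) = R$364.00 + 18.03% × R$1,175.00 = R$575.85
Transit Levy: 1.95% × R$7,545.00 = R$147.13
Total: R$575.85 + R$147.13 = R$722.98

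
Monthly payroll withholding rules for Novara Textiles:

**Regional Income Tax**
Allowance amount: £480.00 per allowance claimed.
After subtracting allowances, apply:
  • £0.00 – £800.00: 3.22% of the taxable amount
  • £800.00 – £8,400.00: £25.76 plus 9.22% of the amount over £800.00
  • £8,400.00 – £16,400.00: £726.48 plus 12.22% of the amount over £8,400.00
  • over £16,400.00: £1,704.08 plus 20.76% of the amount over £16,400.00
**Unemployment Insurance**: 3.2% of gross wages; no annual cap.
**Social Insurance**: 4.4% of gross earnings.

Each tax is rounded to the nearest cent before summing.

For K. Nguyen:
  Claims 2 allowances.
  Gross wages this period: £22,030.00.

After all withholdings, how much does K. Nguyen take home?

Regional Income Tax: taxable = £22,030.00 − 2×£480.00 = £21,070.00
  £1,704.08 + 20.76% × (£21,070.00 − £16,400.00) = £1,704.08 + 20.76% × £4,670.00 = £2,673.57
Unemployment Insurance: 3.2% × £22,030.00 = £704.96
Social Insurance: 4.4% × £22,030.00 = £969.32
Total withheld: £2,673.57 + £704.96 + £969.32 = £4,347.85
Net pay: £22,030.00 − £4,347.85 = £17,682.15

£17,682.15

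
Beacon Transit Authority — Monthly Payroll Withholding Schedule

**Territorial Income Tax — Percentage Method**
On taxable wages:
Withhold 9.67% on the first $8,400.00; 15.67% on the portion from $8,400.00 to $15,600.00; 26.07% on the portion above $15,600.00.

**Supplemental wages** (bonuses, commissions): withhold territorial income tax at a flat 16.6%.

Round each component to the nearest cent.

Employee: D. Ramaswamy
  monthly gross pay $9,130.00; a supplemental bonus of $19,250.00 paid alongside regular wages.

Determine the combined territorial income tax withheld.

$4,122.17

Territorial Income Tax: taxable = $9,130.00
  $812.28 + 15.67% × ($9,130.00 − $8,400.00) = $812.28 + 15.67% × $730.00 = $926.67
Supplemental (16.6% flat on bonus): 16.6% × $19,250.00 = $3,195.50
Total territorial income tax: $926.67 + $3,195.50 = $4,122.17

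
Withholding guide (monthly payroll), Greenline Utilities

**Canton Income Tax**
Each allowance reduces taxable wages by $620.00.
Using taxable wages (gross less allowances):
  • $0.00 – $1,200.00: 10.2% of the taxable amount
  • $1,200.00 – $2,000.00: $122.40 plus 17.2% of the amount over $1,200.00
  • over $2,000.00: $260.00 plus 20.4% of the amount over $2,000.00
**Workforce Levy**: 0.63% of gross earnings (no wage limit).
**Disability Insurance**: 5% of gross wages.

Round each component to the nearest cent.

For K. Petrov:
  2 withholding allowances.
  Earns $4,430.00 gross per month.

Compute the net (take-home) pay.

$3,677.83

Canton Income Tax: taxable = $4,430.00 − 2×$620.00 = $3,190.00
  $260.00 + 20.4% × ($3,190.00 − $2,000.00) = $260.00 + 20.4% × $1,190.00 = $502.76
Workforce Levy: 0.63% × $4,430.00 = $27.91
Disability Insurance: 5% × $4,430.00 = $221.50
Total withheld: $502.76 + $27.91 + $221.50 = $752.17
Net pay: $4,430.00 − $752.17 = $3,677.83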